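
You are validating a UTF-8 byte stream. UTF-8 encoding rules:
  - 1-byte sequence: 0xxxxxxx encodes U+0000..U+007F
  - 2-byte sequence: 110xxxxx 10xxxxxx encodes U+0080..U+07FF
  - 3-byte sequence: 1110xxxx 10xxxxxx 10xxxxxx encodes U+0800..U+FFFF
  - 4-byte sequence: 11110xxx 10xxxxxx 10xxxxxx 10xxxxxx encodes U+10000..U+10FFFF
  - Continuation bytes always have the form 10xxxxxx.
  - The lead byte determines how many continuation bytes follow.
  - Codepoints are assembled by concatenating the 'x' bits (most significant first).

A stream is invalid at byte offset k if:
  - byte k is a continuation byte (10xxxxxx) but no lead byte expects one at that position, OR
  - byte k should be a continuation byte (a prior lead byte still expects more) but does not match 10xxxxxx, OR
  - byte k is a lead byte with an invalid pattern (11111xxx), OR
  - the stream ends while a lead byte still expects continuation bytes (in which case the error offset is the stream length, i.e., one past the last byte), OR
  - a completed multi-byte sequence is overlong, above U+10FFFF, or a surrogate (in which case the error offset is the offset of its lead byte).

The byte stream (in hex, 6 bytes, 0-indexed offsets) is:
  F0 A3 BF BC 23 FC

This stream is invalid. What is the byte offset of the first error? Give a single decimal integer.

Byte[0]=F0: 4-byte lead, need 3 cont bytes. acc=0x0
Byte[1]=A3: continuation. acc=(acc<<6)|0x23=0x23
Byte[2]=BF: continuation. acc=(acc<<6)|0x3F=0x8FF
Byte[3]=BC: continuation. acc=(acc<<6)|0x3C=0x23FFC
Completed: cp=U+23FFC (starts at byte 0)
Byte[4]=23: 1-byte ASCII. cp=U+0023
Byte[5]=FC: INVALID lead byte (not 0xxx/110x/1110/11110)

Answer: 5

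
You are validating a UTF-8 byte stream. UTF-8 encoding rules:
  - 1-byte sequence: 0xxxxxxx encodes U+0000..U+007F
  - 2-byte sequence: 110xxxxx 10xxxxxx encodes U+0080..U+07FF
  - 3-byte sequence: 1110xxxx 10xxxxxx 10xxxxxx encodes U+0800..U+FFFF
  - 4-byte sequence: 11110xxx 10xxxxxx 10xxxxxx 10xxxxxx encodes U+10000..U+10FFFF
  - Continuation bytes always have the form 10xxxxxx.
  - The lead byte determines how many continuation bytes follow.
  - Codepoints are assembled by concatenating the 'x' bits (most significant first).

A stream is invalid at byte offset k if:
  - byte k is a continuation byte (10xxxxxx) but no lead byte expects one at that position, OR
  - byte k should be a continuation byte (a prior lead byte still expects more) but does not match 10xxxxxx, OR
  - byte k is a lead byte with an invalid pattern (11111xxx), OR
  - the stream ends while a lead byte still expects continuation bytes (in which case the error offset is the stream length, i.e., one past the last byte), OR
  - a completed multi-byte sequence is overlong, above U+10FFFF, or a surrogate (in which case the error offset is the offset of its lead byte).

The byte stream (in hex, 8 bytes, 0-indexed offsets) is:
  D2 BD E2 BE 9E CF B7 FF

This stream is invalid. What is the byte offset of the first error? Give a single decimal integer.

Answer: 7

Derivation:
Byte[0]=D2: 2-byte lead, need 1 cont bytes. acc=0x12
Byte[1]=BD: continuation. acc=(acc<<6)|0x3D=0x4BD
Completed: cp=U+04BD (starts at byte 0)
Byte[2]=E2: 3-byte lead, need 2 cont bytes. acc=0x2
Byte[3]=BE: continuation. acc=(acc<<6)|0x3E=0xBE
Byte[4]=9E: continuation. acc=(acc<<6)|0x1E=0x2F9E
Completed: cp=U+2F9E (starts at byte 2)
Byte[5]=CF: 2-byte lead, need 1 cont bytes. acc=0xF
Byte[6]=B7: continuation. acc=(acc<<6)|0x37=0x3F7
Completed: cp=U+03F7 (starts at byte 5)
Byte[7]=FF: INVALID lead byte (not 0xxx/110x/1110/11110)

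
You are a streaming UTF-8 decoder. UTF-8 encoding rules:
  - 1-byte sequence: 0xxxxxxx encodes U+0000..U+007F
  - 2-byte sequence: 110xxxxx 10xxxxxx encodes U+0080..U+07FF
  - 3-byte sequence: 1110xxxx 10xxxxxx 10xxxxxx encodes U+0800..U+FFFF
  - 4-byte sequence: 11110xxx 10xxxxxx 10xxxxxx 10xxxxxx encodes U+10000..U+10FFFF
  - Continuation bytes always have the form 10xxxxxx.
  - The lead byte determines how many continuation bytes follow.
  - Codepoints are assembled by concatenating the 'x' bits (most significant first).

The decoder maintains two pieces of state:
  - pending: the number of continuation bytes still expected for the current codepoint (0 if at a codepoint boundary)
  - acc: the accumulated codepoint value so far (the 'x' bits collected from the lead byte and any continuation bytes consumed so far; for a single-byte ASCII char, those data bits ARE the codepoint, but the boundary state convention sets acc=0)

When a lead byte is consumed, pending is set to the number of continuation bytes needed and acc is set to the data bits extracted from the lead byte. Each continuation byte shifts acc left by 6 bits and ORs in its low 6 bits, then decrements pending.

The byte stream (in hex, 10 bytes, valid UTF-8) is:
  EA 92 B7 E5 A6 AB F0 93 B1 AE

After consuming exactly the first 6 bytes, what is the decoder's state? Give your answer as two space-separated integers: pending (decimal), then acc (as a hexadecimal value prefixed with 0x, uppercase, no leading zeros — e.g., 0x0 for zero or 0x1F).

Answer: 0 0x59AB

Derivation:
Byte[0]=EA: 3-byte lead. pending=2, acc=0xA
Byte[1]=92: continuation. acc=(acc<<6)|0x12=0x292, pending=1
Byte[2]=B7: continuation. acc=(acc<<6)|0x37=0xA4B7, pending=0
Byte[3]=E5: 3-byte lead. pending=2, acc=0x5
Byte[4]=A6: continuation. acc=(acc<<6)|0x26=0x166, pending=1
Byte[5]=AB: continuation. acc=(acc<<6)|0x2B=0x59AB, pending=0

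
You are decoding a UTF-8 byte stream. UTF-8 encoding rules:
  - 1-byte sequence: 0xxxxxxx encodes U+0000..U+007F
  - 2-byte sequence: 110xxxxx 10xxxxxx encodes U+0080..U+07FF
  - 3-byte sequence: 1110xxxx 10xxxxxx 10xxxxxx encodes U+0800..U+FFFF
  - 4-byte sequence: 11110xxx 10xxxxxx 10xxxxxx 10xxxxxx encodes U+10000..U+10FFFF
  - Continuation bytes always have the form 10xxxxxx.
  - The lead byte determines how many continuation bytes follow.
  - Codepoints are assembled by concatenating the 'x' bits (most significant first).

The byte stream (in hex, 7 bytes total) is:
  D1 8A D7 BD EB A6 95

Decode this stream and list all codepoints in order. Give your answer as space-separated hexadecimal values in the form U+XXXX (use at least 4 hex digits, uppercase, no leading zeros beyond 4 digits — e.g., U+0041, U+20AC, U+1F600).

Byte[0]=D1: 2-byte lead, need 1 cont bytes. acc=0x11
Byte[1]=8A: continuation. acc=(acc<<6)|0x0A=0x44A
Completed: cp=U+044A (starts at byte 0)
Byte[2]=D7: 2-byte lead, need 1 cont bytes. acc=0x17
Byte[3]=BD: continuation. acc=(acc<<6)|0x3D=0x5FD
Completed: cp=U+05FD (starts at byte 2)
Byte[4]=EB: 3-byte lead, need 2 cont bytes. acc=0xB
Byte[5]=A6: continuation. acc=(acc<<6)|0x26=0x2E6
Byte[6]=95: continuation. acc=(acc<<6)|0x15=0xB995
Completed: cp=U+B995 (starts at byte 4)

Answer: U+044A U+05FD U+B995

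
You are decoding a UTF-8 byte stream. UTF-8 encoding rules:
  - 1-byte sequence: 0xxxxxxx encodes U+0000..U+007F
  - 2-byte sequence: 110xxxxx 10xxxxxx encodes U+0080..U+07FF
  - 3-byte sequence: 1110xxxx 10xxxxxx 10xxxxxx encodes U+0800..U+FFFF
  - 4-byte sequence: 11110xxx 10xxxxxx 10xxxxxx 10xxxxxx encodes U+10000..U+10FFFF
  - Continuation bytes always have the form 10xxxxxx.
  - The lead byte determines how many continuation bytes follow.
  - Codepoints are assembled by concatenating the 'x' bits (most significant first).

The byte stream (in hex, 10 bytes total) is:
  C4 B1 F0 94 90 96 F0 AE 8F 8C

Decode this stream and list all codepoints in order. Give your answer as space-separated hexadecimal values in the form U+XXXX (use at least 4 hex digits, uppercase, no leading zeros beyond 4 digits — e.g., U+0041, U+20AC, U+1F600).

Byte[0]=C4: 2-byte lead, need 1 cont bytes. acc=0x4
Byte[1]=B1: continuation. acc=(acc<<6)|0x31=0x131
Completed: cp=U+0131 (starts at byte 0)
Byte[2]=F0: 4-byte lead, need 3 cont bytes. acc=0x0
Byte[3]=94: continuation. acc=(acc<<6)|0x14=0x14
Byte[4]=90: continuation. acc=(acc<<6)|0x10=0x510
Byte[5]=96: continuation. acc=(acc<<6)|0x16=0x14416
Completed: cp=U+14416 (starts at byte 2)
Byte[6]=F0: 4-byte lead, need 3 cont bytes. acc=0x0
Byte[7]=AE: continuation. acc=(acc<<6)|0x2E=0x2E
Byte[8]=8F: continuation. acc=(acc<<6)|0x0F=0xB8F
Byte[9]=8C: continuation. acc=(acc<<6)|0x0C=0x2E3CC
Completed: cp=U+2E3CC (starts at byte 6)

Answer: U+0131 U+14416 U+2E3CC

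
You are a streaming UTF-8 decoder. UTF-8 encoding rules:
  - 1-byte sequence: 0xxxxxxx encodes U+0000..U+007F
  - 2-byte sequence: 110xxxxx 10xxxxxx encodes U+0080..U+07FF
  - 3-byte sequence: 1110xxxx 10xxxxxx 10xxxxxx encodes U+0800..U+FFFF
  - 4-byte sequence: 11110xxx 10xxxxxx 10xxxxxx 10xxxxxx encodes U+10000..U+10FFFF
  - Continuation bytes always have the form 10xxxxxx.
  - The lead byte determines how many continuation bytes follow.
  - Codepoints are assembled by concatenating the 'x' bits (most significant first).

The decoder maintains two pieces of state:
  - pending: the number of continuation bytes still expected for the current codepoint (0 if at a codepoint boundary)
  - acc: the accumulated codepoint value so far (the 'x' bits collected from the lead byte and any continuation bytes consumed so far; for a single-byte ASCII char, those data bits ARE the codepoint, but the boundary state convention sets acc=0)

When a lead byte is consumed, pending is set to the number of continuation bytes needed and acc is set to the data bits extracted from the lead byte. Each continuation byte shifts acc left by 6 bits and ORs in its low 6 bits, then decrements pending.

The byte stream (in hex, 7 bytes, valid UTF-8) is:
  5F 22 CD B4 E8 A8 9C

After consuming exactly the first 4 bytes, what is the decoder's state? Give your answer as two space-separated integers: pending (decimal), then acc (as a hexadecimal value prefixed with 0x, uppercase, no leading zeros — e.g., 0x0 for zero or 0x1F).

Answer: 0 0x374

Derivation:
Byte[0]=5F: 1-byte. pending=0, acc=0x0
Byte[1]=22: 1-byte. pending=0, acc=0x0
Byte[2]=CD: 2-byte lead. pending=1, acc=0xD
Byte[3]=B4: continuation. acc=(acc<<6)|0x34=0x374, pending=0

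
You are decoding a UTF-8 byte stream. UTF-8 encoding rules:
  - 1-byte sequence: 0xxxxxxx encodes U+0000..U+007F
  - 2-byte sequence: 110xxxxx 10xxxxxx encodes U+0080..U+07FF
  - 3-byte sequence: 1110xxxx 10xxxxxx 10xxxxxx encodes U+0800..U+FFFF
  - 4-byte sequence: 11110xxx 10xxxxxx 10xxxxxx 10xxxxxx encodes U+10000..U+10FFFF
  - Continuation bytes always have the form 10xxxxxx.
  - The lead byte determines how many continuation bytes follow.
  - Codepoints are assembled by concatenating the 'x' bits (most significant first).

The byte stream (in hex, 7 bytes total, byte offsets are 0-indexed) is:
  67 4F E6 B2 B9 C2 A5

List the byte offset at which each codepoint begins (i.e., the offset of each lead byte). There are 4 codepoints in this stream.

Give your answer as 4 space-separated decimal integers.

Byte[0]=67: 1-byte ASCII. cp=U+0067
Byte[1]=4F: 1-byte ASCII. cp=U+004F
Byte[2]=E6: 3-byte lead, need 2 cont bytes. acc=0x6
Byte[3]=B2: continuation. acc=(acc<<6)|0x32=0x1B2
Byte[4]=B9: continuation. acc=(acc<<6)|0x39=0x6CB9
Completed: cp=U+6CB9 (starts at byte 2)
Byte[5]=C2: 2-byte lead, need 1 cont bytes. acc=0x2
Byte[6]=A5: continuation. acc=(acc<<6)|0x25=0xA5
Completed: cp=U+00A5 (starts at byte 5)

Answer: 0 1 2 5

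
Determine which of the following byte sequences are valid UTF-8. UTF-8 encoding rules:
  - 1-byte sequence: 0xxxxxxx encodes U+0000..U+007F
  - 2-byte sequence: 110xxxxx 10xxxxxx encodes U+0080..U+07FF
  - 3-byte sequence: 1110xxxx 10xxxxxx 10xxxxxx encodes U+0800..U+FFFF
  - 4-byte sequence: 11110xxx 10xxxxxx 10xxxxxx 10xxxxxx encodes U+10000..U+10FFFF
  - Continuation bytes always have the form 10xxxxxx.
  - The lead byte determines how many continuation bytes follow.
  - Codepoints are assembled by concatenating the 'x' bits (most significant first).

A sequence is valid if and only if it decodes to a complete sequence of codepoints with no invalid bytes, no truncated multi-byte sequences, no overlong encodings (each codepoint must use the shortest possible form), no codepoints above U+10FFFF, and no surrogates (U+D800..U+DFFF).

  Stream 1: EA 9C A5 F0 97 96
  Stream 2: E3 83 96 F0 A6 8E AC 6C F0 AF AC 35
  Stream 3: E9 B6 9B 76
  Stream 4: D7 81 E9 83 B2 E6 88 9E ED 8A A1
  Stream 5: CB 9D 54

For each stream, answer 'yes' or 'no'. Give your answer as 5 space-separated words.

Answer: no no yes yes yes

Derivation:
Stream 1: error at byte offset 6. INVALID
Stream 2: error at byte offset 11. INVALID
Stream 3: decodes cleanly. VALID
Stream 4: decodes cleanly. VALID
Stream 5: decodes cleanly. VALID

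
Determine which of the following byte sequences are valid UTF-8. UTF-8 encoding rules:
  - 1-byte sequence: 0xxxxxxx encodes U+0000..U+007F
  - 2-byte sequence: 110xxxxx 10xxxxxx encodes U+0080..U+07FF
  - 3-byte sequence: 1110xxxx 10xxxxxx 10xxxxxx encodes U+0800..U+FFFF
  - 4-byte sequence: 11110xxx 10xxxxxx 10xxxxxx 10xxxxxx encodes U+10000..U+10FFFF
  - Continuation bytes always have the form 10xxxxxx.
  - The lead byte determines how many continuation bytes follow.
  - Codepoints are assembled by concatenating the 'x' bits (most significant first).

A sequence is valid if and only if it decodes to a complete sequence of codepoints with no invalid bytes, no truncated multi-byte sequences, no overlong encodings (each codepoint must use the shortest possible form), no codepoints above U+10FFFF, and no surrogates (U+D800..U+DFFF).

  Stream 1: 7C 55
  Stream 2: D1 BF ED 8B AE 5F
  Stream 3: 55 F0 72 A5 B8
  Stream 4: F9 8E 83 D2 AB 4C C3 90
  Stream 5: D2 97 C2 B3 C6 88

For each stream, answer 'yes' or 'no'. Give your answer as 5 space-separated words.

Answer: yes yes no no yes

Derivation:
Stream 1: decodes cleanly. VALID
Stream 2: decodes cleanly. VALID
Stream 3: error at byte offset 2. INVALID
Stream 4: error at byte offset 0. INVALID
Stream 5: decodes cleanly. VALID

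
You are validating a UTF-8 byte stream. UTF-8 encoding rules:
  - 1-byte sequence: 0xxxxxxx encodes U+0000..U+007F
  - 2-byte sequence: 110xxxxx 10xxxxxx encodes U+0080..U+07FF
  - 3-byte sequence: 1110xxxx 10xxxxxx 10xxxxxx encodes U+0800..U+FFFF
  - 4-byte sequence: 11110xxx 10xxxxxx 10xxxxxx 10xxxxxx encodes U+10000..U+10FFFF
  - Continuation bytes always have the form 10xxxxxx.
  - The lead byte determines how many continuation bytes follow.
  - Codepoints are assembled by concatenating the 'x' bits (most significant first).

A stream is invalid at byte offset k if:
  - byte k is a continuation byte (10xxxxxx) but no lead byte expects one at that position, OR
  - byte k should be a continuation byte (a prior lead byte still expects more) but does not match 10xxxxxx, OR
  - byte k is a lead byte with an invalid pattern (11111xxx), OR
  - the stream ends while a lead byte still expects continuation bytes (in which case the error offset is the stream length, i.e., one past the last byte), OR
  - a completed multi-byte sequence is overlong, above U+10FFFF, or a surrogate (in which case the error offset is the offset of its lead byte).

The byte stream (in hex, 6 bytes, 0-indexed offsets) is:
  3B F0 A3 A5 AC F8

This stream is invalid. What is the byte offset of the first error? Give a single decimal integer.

Byte[0]=3B: 1-byte ASCII. cp=U+003B
Byte[1]=F0: 4-byte lead, need 3 cont bytes. acc=0x0
Byte[2]=A3: continuation. acc=(acc<<6)|0x23=0x23
Byte[3]=A5: continuation. acc=(acc<<6)|0x25=0x8E5
Byte[4]=AC: continuation. acc=(acc<<6)|0x2C=0x2396C
Completed: cp=U+2396C (starts at byte 1)
Byte[5]=F8: INVALID lead byte (not 0xxx/110x/1110/11110)

Answer: 5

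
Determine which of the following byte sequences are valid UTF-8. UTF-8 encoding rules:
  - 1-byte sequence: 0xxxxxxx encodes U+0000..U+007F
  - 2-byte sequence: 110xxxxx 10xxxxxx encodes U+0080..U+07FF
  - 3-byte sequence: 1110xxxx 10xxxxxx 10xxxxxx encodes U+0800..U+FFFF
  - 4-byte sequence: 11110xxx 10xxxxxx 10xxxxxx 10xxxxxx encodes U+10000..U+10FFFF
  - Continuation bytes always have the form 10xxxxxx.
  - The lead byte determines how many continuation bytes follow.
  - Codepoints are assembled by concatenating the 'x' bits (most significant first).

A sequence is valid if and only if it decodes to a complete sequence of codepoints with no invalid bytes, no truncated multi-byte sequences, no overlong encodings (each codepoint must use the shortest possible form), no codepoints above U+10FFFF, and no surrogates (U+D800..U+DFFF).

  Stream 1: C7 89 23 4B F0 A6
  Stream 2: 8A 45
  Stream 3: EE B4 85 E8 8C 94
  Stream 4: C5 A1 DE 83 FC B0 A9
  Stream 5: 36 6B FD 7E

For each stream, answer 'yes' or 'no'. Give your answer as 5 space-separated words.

Stream 1: error at byte offset 6. INVALID
Stream 2: error at byte offset 0. INVALID
Stream 3: decodes cleanly. VALID
Stream 4: error at byte offset 4. INVALID
Stream 5: error at byte offset 2. INVALID

Answer: no no yes no no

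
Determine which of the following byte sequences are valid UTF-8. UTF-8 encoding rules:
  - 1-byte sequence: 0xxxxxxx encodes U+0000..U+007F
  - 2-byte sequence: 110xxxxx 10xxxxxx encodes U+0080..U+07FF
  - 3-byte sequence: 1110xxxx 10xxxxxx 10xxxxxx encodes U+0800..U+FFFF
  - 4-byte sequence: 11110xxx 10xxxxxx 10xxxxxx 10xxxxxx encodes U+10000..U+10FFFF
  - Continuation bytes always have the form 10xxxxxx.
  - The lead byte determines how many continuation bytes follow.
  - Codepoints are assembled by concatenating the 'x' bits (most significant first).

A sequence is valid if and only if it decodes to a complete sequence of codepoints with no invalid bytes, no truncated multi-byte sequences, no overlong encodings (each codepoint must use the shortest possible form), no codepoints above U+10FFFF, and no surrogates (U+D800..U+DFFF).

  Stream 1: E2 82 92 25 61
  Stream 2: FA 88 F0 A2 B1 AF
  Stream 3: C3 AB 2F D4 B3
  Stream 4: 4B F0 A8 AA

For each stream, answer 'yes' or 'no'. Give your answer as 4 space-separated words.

Stream 1: decodes cleanly. VALID
Stream 2: error at byte offset 0. INVALID
Stream 3: decodes cleanly. VALID
Stream 4: error at byte offset 4. INVALID

Answer: yes no yes no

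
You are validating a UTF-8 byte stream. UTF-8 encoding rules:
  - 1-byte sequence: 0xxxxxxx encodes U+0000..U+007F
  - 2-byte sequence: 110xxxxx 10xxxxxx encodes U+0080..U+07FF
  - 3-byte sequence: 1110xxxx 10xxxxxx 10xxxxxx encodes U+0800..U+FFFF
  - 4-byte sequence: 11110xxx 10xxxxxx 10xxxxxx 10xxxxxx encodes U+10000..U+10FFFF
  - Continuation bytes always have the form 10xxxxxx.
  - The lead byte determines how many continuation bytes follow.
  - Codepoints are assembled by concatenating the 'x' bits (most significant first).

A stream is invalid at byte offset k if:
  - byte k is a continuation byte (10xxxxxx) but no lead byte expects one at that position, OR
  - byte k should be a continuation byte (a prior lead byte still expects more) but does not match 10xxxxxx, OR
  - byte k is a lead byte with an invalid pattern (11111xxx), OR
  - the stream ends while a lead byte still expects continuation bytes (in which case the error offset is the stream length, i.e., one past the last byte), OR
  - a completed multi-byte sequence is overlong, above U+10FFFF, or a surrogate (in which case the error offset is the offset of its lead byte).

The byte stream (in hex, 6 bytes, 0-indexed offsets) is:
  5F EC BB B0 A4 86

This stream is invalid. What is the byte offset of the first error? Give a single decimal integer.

Byte[0]=5F: 1-byte ASCII. cp=U+005F
Byte[1]=EC: 3-byte lead, need 2 cont bytes. acc=0xC
Byte[2]=BB: continuation. acc=(acc<<6)|0x3B=0x33B
Byte[3]=B0: continuation. acc=(acc<<6)|0x30=0xCEF0
Completed: cp=U+CEF0 (starts at byte 1)
Byte[4]=A4: INVALID lead byte (not 0xxx/110x/1110/11110)

Answer: 4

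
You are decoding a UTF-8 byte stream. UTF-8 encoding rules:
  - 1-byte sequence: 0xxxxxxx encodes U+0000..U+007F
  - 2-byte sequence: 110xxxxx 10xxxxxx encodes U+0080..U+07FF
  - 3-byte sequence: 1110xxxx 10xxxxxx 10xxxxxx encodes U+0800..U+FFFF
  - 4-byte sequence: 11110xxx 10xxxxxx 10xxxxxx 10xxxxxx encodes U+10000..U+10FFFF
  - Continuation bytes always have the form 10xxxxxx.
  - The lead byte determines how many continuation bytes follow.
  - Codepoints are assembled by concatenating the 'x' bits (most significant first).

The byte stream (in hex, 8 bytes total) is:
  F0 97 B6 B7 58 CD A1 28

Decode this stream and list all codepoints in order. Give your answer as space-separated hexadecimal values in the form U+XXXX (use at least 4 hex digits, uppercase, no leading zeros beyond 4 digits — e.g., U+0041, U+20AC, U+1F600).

Answer: U+17DB7 U+0058 U+0361 U+0028

Derivation:
Byte[0]=F0: 4-byte lead, need 3 cont bytes. acc=0x0
Byte[1]=97: continuation. acc=(acc<<6)|0x17=0x17
Byte[2]=B6: continuation. acc=(acc<<6)|0x36=0x5F6
Byte[3]=B7: continuation. acc=(acc<<6)|0x37=0x17DB7
Completed: cp=U+17DB7 (starts at byte 0)
Byte[4]=58: 1-byte ASCII. cp=U+0058
Byte[5]=CD: 2-byte lead, need 1 cont bytes. acc=0xD
Byte[6]=A1: continuation. acc=(acc<<6)|0x21=0x361
Completed: cp=U+0361 (starts at byte 5)
Byte[7]=28: 1-byte ASCII. cp=U+0028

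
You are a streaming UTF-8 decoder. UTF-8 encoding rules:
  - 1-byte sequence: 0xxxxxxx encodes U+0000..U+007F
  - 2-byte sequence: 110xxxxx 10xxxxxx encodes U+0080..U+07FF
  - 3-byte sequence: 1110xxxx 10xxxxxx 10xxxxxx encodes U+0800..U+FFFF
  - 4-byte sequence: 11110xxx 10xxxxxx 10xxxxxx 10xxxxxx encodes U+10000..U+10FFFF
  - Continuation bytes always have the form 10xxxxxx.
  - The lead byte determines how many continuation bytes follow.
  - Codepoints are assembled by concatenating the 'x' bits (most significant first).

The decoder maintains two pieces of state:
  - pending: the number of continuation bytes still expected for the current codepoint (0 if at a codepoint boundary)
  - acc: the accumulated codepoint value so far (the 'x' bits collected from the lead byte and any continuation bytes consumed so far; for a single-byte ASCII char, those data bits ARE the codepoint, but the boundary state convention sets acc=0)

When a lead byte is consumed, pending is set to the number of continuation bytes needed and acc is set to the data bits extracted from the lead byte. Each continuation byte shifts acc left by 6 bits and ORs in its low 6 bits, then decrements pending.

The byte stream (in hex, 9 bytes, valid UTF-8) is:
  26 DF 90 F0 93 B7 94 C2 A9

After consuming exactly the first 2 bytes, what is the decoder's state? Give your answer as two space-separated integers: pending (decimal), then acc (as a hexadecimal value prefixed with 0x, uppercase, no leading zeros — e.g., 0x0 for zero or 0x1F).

Byte[0]=26: 1-byte. pending=0, acc=0x0
Byte[1]=DF: 2-byte lead. pending=1, acc=0x1F

Answer: 1 0x1F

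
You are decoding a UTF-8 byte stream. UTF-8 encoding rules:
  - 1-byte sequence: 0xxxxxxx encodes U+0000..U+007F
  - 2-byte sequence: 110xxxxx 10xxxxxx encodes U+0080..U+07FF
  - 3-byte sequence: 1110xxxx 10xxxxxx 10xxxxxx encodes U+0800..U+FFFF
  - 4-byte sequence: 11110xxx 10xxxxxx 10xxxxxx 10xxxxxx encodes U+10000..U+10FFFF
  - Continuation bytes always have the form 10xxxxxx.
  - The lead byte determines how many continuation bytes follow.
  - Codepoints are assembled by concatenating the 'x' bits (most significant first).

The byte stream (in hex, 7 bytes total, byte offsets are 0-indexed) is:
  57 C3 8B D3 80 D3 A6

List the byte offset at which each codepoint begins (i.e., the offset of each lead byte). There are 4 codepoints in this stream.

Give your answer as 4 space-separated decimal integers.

Answer: 0 1 3 5

Derivation:
Byte[0]=57: 1-byte ASCII. cp=U+0057
Byte[1]=C3: 2-byte lead, need 1 cont bytes. acc=0x3
Byte[2]=8B: continuation. acc=(acc<<6)|0x0B=0xCB
Completed: cp=U+00CB (starts at byte 1)
Byte[3]=D3: 2-byte lead, need 1 cont bytes. acc=0x13
Byte[4]=80: continuation. acc=(acc<<6)|0x00=0x4C0
Completed: cp=U+04C0 (starts at byte 3)
Byte[5]=D3: 2-byte lead, need 1 cont bytes. acc=0x13
Byte[6]=A6: continuation. acc=(acc<<6)|0x26=0x4E6
Completed: cp=U+04E6 (starts at byte 5)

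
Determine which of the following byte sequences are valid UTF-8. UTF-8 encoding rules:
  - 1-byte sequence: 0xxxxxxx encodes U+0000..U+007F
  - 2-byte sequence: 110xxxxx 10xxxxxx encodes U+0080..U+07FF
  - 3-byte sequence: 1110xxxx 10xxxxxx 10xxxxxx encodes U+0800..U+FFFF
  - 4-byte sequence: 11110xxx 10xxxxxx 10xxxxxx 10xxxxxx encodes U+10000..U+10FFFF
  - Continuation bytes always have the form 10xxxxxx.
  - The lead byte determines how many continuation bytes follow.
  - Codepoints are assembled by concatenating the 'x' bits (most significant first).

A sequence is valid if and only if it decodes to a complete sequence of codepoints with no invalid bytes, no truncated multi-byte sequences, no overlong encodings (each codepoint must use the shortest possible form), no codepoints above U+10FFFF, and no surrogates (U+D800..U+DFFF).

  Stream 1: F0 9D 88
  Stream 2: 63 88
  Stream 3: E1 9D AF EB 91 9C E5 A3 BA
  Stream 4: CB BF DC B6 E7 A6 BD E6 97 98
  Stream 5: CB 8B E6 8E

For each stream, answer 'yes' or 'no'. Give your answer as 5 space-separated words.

Answer: no no yes yes no

Derivation:
Stream 1: error at byte offset 3. INVALID
Stream 2: error at byte offset 1. INVALID
Stream 3: decodes cleanly. VALID
Stream 4: decodes cleanly. VALID
Stream 5: error at byte offset 4. INVALID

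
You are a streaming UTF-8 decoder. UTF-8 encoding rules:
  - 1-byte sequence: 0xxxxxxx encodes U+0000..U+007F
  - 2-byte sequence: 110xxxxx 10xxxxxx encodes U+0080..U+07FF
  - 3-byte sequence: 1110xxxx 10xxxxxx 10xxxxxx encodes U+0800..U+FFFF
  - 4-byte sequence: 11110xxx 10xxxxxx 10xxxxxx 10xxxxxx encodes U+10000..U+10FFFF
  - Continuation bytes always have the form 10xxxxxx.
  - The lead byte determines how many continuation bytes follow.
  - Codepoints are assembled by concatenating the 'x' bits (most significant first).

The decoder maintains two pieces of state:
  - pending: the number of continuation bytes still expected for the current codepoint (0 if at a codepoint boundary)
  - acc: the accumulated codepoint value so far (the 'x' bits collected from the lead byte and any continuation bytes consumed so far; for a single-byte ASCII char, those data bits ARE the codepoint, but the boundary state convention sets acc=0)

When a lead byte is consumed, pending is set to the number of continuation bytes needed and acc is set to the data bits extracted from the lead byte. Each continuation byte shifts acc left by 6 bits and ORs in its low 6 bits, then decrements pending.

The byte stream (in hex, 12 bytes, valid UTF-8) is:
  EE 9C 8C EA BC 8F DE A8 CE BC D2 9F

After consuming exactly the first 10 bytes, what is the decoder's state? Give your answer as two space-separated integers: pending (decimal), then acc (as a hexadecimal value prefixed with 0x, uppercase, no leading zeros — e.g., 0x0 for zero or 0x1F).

Answer: 0 0x3BC

Derivation:
Byte[0]=EE: 3-byte lead. pending=2, acc=0xE
Byte[1]=9C: continuation. acc=(acc<<6)|0x1C=0x39C, pending=1
Byte[2]=8C: continuation. acc=(acc<<6)|0x0C=0xE70C, pending=0
Byte[3]=EA: 3-byte lead. pending=2, acc=0xA
Byte[4]=BC: continuation. acc=(acc<<6)|0x3C=0x2BC, pending=1
Byte[5]=8F: continuation. acc=(acc<<6)|0x0F=0xAF0F, pending=0
Byte[6]=DE: 2-byte lead. pending=1, acc=0x1E
Byte[7]=A8: continuation. acc=(acc<<6)|0x28=0x7A8, pending=0
Byte[8]=CE: 2-byte lead. pending=1, acc=0xE
Byte[9]=BC: continuation. acc=(acc<<6)|0x3C=0x3BC, pending=0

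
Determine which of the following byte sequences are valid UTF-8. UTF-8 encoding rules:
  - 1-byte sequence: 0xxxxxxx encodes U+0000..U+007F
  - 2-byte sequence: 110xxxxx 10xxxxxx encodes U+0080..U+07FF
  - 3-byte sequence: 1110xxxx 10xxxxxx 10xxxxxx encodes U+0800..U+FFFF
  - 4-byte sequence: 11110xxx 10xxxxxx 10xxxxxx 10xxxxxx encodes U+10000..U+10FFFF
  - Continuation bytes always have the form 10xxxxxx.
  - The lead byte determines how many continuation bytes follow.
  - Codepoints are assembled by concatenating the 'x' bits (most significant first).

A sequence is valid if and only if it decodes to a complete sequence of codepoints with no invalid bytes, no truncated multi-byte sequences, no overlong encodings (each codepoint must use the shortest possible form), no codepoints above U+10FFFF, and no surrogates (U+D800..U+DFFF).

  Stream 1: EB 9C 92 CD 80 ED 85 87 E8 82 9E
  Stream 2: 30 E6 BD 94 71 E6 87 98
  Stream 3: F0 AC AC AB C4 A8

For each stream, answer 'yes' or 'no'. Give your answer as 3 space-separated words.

Stream 1: decodes cleanly. VALID
Stream 2: decodes cleanly. VALID
Stream 3: decodes cleanly. VALID

Answer: yes yes yes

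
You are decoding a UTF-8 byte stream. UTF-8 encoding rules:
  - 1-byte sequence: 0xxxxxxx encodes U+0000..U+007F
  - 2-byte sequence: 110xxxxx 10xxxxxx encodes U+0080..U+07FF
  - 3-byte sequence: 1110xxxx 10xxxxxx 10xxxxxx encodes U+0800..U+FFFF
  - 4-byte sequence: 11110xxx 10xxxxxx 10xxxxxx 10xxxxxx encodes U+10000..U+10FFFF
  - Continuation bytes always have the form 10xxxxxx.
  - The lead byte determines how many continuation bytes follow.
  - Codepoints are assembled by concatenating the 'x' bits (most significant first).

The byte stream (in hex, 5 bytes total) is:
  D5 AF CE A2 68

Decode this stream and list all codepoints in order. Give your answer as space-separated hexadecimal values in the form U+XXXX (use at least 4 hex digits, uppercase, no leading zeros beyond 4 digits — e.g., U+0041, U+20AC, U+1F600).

Byte[0]=D5: 2-byte lead, need 1 cont bytes. acc=0x15
Byte[1]=AF: continuation. acc=(acc<<6)|0x2F=0x56F
Completed: cp=U+056F (starts at byte 0)
Byte[2]=CE: 2-byte lead, need 1 cont bytes. acc=0xE
Byte[3]=A2: continuation. acc=(acc<<6)|0x22=0x3A2
Completed: cp=U+03A2 (starts at byte 2)
Byte[4]=68: 1-byte ASCII. cp=U+0068

Answer: U+056F U+03A2 U+0068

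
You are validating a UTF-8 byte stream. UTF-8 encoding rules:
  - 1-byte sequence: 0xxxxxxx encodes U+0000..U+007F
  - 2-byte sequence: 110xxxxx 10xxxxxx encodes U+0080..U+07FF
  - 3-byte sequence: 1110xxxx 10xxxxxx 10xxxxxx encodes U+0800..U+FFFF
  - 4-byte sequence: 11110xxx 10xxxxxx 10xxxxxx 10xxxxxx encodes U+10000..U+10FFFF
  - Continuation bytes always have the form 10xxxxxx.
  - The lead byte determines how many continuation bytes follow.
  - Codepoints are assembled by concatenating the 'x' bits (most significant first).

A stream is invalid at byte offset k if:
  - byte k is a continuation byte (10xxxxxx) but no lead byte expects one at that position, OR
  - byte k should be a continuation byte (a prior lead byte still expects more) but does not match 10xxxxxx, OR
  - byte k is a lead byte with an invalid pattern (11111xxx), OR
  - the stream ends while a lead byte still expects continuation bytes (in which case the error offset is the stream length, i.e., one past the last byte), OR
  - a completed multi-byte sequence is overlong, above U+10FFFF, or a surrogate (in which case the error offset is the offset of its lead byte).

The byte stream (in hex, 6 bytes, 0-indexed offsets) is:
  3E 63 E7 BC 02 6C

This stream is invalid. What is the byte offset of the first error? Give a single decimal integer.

Answer: 4

Derivation:
Byte[0]=3E: 1-byte ASCII. cp=U+003E
Byte[1]=63: 1-byte ASCII. cp=U+0063
Byte[2]=E7: 3-byte lead, need 2 cont bytes. acc=0x7
Byte[3]=BC: continuation. acc=(acc<<6)|0x3C=0x1FC
Byte[4]=02: expected 10xxxxxx continuation. INVALID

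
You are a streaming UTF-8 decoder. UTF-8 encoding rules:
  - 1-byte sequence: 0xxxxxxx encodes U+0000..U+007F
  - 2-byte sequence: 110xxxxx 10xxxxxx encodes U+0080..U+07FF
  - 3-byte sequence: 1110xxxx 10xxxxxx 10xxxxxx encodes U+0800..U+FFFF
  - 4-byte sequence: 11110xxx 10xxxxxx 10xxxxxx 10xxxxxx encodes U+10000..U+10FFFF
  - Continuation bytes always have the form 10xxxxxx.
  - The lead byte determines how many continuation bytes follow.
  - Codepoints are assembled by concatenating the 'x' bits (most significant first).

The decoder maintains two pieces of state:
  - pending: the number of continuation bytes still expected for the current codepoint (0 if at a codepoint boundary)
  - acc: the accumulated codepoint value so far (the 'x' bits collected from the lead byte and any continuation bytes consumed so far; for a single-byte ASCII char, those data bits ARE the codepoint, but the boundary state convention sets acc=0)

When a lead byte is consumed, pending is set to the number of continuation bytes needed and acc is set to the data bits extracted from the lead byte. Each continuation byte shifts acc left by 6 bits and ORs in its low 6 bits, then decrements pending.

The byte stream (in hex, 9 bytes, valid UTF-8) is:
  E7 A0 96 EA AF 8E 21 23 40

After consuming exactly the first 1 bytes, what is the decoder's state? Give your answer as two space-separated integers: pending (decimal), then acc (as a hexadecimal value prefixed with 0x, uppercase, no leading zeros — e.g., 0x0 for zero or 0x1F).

Answer: 2 0x7

Derivation:
Byte[0]=E7: 3-byte lead. pending=2, acc=0x7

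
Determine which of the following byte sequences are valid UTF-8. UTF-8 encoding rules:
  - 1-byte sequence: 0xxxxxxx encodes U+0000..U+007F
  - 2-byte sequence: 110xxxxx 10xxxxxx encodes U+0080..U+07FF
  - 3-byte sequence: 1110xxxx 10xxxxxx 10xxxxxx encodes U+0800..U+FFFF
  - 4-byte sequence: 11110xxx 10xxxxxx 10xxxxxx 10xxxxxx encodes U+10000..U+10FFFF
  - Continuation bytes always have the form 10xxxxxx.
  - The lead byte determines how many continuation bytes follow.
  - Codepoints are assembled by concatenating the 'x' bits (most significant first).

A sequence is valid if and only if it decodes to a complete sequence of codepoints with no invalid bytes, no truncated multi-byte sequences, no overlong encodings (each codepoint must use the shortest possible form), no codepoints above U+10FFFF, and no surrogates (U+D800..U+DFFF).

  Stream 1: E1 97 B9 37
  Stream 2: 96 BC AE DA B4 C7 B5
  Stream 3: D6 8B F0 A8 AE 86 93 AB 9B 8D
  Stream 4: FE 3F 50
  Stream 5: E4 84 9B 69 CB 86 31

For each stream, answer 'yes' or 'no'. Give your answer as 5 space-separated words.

Answer: yes no no no yes

Derivation:
Stream 1: decodes cleanly. VALID
Stream 2: error at byte offset 0. INVALID
Stream 3: error at byte offset 6. INVALID
Stream 4: error at byte offset 0. INVALID
Stream 5: decodes cleanly. VALID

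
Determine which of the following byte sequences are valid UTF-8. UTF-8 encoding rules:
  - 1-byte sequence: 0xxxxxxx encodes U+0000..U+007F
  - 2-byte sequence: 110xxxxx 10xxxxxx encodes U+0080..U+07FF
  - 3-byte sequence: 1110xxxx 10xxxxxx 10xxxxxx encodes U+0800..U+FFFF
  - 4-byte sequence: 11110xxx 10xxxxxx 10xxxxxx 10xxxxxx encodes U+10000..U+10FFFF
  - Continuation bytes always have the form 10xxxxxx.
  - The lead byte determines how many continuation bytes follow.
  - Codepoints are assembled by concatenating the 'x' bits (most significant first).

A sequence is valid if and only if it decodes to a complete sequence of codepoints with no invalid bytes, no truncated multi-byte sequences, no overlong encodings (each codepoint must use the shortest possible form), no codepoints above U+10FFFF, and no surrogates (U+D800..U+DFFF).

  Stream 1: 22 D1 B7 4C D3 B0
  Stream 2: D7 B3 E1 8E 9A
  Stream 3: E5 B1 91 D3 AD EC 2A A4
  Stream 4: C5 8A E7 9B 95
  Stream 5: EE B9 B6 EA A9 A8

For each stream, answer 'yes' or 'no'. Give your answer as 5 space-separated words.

Stream 1: decodes cleanly. VALID
Stream 2: decodes cleanly. VALID
Stream 3: error at byte offset 6. INVALID
Stream 4: decodes cleanly. VALID
Stream 5: decodes cleanly. VALID

Answer: yes yes no yes yes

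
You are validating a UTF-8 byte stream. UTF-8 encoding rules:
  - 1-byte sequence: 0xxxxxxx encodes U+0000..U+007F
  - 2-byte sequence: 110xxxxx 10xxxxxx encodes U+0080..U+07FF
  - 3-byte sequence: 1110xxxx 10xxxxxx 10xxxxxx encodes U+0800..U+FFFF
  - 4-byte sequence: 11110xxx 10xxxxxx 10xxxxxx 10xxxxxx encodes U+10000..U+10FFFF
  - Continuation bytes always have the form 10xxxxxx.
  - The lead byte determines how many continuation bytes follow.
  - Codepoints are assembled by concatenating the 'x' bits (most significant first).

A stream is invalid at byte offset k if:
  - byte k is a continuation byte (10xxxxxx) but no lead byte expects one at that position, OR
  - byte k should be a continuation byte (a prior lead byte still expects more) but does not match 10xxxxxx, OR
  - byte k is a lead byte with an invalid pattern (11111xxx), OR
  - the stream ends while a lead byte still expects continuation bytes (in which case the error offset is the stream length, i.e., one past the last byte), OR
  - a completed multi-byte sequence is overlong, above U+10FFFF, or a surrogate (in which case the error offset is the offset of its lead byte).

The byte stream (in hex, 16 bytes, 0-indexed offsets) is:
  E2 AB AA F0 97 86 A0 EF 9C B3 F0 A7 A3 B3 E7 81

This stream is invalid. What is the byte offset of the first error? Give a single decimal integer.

Answer: 16

Derivation:
Byte[0]=E2: 3-byte lead, need 2 cont bytes. acc=0x2
Byte[1]=AB: continuation. acc=(acc<<6)|0x2B=0xAB
Byte[2]=AA: continuation. acc=(acc<<6)|0x2A=0x2AEA
Completed: cp=U+2AEA (starts at byte 0)
Byte[3]=F0: 4-byte lead, need 3 cont bytes. acc=0x0
Byte[4]=97: continuation. acc=(acc<<6)|0x17=0x17
Byte[5]=86: continuation. acc=(acc<<6)|0x06=0x5C6
Byte[6]=A0: continuation. acc=(acc<<6)|0x20=0x171A0
Completed: cp=U+171A0 (starts at byte 3)
Byte[7]=EF: 3-byte lead, need 2 cont bytes. acc=0xF
Byte[8]=9C: continuation. acc=(acc<<6)|0x1C=0x3DC
Byte[9]=B3: continuation. acc=(acc<<6)|0x33=0xF733
Completed: cp=U+F733 (starts at byte 7)
Byte[10]=F0: 4-byte lead, need 3 cont bytes. acc=0x0
Byte[11]=A7: continuation. acc=(acc<<6)|0x27=0x27
Byte[12]=A3: continuation. acc=(acc<<6)|0x23=0x9E3
Byte[13]=B3: continuation. acc=(acc<<6)|0x33=0x278F3
Completed: cp=U+278F3 (starts at byte 10)
Byte[14]=E7: 3-byte lead, need 2 cont bytes. acc=0x7
Byte[15]=81: continuation. acc=(acc<<6)|0x01=0x1C1
Byte[16]: stream ended, expected continuation. INVALID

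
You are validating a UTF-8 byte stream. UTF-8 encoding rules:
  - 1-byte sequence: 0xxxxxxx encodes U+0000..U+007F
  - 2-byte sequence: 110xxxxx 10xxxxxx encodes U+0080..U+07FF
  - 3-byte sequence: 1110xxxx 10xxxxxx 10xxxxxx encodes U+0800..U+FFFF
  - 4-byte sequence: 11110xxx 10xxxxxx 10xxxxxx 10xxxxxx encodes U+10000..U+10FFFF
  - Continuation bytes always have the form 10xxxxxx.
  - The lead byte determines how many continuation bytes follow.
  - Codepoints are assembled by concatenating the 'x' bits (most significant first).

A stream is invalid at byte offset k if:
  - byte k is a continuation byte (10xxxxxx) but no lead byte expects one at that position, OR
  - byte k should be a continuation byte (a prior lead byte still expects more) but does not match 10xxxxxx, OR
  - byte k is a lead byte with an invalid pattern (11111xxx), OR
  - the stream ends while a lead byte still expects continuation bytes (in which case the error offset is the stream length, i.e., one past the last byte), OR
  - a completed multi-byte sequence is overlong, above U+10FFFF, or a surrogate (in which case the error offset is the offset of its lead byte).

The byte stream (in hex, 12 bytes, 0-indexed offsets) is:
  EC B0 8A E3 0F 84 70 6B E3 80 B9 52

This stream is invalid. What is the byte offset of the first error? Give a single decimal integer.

Answer: 4

Derivation:
Byte[0]=EC: 3-byte lead, need 2 cont bytes. acc=0xC
Byte[1]=B0: continuation. acc=(acc<<6)|0x30=0x330
Byte[2]=8A: continuation. acc=(acc<<6)|0x0A=0xCC0A
Completed: cp=U+CC0A (starts at byte 0)
Byte[3]=E3: 3-byte lead, need 2 cont bytes. acc=0x3
Byte[4]=0F: expected 10xxxxxx continuation. INVALID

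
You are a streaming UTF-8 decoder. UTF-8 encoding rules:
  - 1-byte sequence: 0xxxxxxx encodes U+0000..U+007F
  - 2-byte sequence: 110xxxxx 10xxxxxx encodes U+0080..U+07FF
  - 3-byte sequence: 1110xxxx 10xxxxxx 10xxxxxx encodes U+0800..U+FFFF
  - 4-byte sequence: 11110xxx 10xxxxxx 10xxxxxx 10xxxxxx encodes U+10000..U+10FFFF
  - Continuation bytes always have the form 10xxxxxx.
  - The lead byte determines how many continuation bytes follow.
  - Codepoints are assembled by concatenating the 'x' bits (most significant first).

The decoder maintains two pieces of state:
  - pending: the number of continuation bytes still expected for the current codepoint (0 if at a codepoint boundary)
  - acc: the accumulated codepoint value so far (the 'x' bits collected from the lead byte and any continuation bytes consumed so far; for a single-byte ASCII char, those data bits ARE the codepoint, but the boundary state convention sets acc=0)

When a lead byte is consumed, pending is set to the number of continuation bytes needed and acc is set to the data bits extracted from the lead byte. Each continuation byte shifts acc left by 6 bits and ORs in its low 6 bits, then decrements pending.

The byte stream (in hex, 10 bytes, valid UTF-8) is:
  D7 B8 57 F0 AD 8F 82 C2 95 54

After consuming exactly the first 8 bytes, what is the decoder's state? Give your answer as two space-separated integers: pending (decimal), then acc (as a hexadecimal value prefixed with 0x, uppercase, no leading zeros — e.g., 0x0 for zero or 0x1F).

Answer: 1 0x2

Derivation:
Byte[0]=D7: 2-byte lead. pending=1, acc=0x17
Byte[1]=B8: continuation. acc=(acc<<6)|0x38=0x5F8, pending=0
Byte[2]=57: 1-byte. pending=0, acc=0x0
Byte[3]=F0: 4-byte lead. pending=3, acc=0x0
Byte[4]=AD: continuation. acc=(acc<<6)|0x2D=0x2D, pending=2
Byte[5]=8F: continuation. acc=(acc<<6)|0x0F=0xB4F, pending=1
Byte[6]=82: continuation. acc=(acc<<6)|0x02=0x2D3C2, pending=0
Byte[7]=C2: 2-byte lead. pending=1, acc=0x2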